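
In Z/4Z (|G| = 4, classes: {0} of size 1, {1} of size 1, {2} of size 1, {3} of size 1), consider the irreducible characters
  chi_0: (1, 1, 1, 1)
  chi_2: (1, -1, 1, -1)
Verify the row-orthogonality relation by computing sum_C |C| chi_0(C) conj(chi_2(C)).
Sum = 0; so <chi_0, chi_2> = 0 (distinct irreducibles are orthogonal).

Why: Compute term by term over conjugacy classes (|C| * chi_0(C) * conj(chi_2(C))):
  1*(1)*conj(1) + 1*(1)*conj(-1) + 1*(1)*conj(1) + 1*(1)*conj(-1)
  = (1) + (-1) + (1) + (-1)
  = 0.
(Exp terms are combined using exp(i*s)*conj(exp(i*t)) = exp(i*(s-t)), and sums of them are collapsed using the identity that for every m > 1 the m distinct m-th roots of unity sum to 0, e.g. 1 + exp(2*I*pi/3) + exp(-2*I*pi/3) = 0.)
Dividing by |G| = 4 gives 0/4 = 0, matching the row-orthogonality relation <chi_0, chi_2> = [chi_0 = chi_2].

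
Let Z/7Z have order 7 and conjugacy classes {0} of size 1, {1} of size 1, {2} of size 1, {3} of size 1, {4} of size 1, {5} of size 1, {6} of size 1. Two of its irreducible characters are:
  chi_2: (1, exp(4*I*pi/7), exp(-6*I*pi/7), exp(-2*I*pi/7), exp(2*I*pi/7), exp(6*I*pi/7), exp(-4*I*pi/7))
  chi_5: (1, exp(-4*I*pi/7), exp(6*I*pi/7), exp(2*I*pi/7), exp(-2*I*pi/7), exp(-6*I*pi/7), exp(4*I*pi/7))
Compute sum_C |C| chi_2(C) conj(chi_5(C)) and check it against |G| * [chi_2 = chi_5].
Sum = 0; so <chi_2, chi_5> = 0 (distinct irreducibles are orthogonal).

Proof sketch: Compute term by term over conjugacy classes (|C| * chi_2(C) * conj(chi_5(C))):
  1*(1)*conj(1) + 1*(exp(4*I*pi/7))*conj(exp(-4*I*pi/7)) + 1*(exp(-6*I*pi/7))*conj(exp(6*I*pi/7)) + 1*(exp(-2*I*pi/7))*conj(exp(2*I*pi/7)) + 1*(exp(2*I*pi/7))*conj(exp(-2*I*pi/7)) + 1*(exp(6*I*pi/7))*conj(exp(-6*I*pi/7)) + 1*(exp(-4*I*pi/7))*conj(exp(4*I*pi/7))
  = (1) + (exp(-6*I*pi/7)) + (exp(2*I*pi/7)) + (exp(-4*I*pi/7)) + (exp(4*I*pi/7)) + (exp(-2*I*pi/7)) + (exp(6*I*pi/7))
  = 0.
(Exp terms are combined using exp(i*s)*conj(exp(i*t)) = exp(i*(s-t)), and sums of them are collapsed using the identity that for every m > 1 the m distinct m-th roots of unity sum to 0, e.g. 1 + exp(2*I*pi/3) + exp(-2*I*pi/3) = 0.)
Dividing by |G| = 7 gives 0/7 = 0, matching the row-orthogonality relation <chi_2, chi_5> = [chi_2 = chi_5].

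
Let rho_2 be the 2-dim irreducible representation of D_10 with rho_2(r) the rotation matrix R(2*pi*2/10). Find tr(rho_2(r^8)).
chi_{rho_2}(r^8) = 2*cos(2*pi*2*8/10) = -sqrt(5)/2 - 1/2

Reasoning: rho_2(r^8) is rotation by angle 2*pi*2*8/10, whose trace is 2*cos(2*pi*2*8/10) = -sqrt(5)/2 - 1/2.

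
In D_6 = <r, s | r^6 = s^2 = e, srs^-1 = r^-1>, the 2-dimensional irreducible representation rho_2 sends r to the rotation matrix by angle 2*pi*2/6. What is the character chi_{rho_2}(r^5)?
chi_{rho_2}(r^5) = 2*cos(2*pi*2*5/6) = -1

Derivation: rho_2(r^5) is rotation by angle 2*pi*2*5/6, whose trace is 2*cos(2*pi*2*5/6) = -1.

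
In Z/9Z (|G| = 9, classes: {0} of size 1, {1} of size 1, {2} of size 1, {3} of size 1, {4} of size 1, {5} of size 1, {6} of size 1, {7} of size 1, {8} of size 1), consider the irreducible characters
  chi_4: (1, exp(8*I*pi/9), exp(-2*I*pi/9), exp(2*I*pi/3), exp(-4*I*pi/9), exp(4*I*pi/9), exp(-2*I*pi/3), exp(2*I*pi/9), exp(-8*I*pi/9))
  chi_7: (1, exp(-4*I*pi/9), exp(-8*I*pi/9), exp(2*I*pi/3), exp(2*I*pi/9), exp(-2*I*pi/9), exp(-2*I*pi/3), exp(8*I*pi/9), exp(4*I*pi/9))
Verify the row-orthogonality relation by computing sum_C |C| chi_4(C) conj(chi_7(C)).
Sum = 0; so <chi_4, chi_7> = 0 (distinct irreducibles are orthogonal).

Justification: Compute term by term over conjugacy classes (|C| * chi_4(C) * conj(chi_7(C))):
  1*(1)*conj(1) + 1*(exp(8*I*pi/9))*conj(exp(-4*I*pi/9)) + 1*(exp(-2*I*pi/9))*conj(exp(-8*I*pi/9)) + 1*(exp(2*I*pi/3))*conj(exp(2*I*pi/3)) + 1*(exp(-4*I*pi/9))*conj(exp(2*I*pi/9)) + 1*(exp(4*I*pi/9))*conj(exp(-2*I*pi/9)) + 1*(exp(-2*I*pi/3))*conj(exp(-2*I*pi/3)) + 1*(exp(2*I*pi/9))*conj(exp(8*I*pi/9)) + 1*(exp(-8*I*pi/9))*conj(exp(4*I*pi/9))
  = (1) + (exp(-2*I*pi/3)) + (exp(2*I*pi/3)) + (1) + (exp(-2*I*pi/3)) + (exp(2*I*pi/3)) + (1) + (exp(-2*I*pi/3)) + (exp(2*I*pi/3))
  = 0.
(Exp terms are combined using exp(i*s)*conj(exp(i*t)) = exp(i*(s-t)), and sums of them are collapsed using the identity that for every m > 1 the m distinct m-th roots of unity sum to 0, e.g. 1 + exp(2*I*pi/3) + exp(-2*I*pi/3) = 0.)
Dividing by |G| = 9 gives 0/9 = 0, matching the row-orthogonality relation <chi_4, chi_7> = [chi_4 = chi_7].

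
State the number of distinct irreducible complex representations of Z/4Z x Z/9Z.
36

Explanation: The number of irreducible complex representations of a finite group equals its number of conjugacy classes. Z/4Z x Z/9Z is abelian of order 36, so every element is its own conjugacy class: 36 classes, so Z/4Z x Z/9Z (order 36) has exactly 36 irreducible complex representations.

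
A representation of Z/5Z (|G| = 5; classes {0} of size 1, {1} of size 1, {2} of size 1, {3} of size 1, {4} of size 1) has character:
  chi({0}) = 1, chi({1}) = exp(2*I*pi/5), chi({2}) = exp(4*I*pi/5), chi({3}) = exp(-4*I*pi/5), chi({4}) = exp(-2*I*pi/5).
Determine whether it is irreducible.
Irreducible: <chi, chi> = 1.

Argument: <chi, chi> = (1/|G|) sum_C |C| * |chi(C)|^2 = (1/5)[1*|1|^2 + 1*|exp(2*I*pi/5)|^2 + 1*|exp(4*I*pi/5)|^2 + 1*|exp(-4*I*pi/5)|^2 + 1*|exp(-2*I*pi/5)|^2]
  = (1/5)[(1) + (1) + (1) + (1) + (1)] = 5/5 = 1.
(Exp terms are combined using exp(i*s)*conj(exp(i*t)) = exp(i*(s-t)), and sums of them are collapsed using the identity that for every m > 1 the m distinct m-th roots of unity sum to 0, e.g. 1 + exp(2*I*pi/3) + exp(-2*I*pi/3) = 0.)
A character is irreducible iff <chi, chi> = 1, so this representation is irreducible.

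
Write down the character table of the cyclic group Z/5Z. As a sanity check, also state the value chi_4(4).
Character table of Z/5Z (irreps indexed chi_0,...,chi_4 with chi_k(m) = zeta_5^(k*m), zeta_5 = exp(2*pi*i/5)):
  irrep \ class  {0} (size 1)  {1} (size 1)    {2} (size 1)    {3} (size 1)    {4} (size 1)  
  chi_0          1             1               1               1               1             
  chi_1          1             exp(2*I*pi/5)   exp(4*I*pi/5)   exp(-4*I*pi/5)  exp(-2*I*pi/5)
  chi_2          1             exp(4*I*pi/5)   exp(-2*I*pi/5)  exp(2*I*pi/5)   exp(-4*I*pi/5)
  chi_3          1             exp(-4*I*pi/5)  exp(2*I*pi/5)   exp(-2*I*pi/5)  exp(4*I*pi/5) 
  chi_4          1             exp(-2*I*pi/5)  exp(-4*I*pi/5)  exp(4*I*pi/5)   exp(2*I*pi/5) 

Spot check: chi_4(4) = zeta_5^(4*4) = zeta_5^16 = exp(2*I*pi/5).

Derivation: Z/5Z is abelian, so all 5 irreducible complex representations are 1-dimensional. They are given by chi_k(m) = zeta_5^(k*m) for k = 0,...,4. Row orthogonality: sum_m chi_k(m) conj(chi_l(m)) = 5 * [k = l].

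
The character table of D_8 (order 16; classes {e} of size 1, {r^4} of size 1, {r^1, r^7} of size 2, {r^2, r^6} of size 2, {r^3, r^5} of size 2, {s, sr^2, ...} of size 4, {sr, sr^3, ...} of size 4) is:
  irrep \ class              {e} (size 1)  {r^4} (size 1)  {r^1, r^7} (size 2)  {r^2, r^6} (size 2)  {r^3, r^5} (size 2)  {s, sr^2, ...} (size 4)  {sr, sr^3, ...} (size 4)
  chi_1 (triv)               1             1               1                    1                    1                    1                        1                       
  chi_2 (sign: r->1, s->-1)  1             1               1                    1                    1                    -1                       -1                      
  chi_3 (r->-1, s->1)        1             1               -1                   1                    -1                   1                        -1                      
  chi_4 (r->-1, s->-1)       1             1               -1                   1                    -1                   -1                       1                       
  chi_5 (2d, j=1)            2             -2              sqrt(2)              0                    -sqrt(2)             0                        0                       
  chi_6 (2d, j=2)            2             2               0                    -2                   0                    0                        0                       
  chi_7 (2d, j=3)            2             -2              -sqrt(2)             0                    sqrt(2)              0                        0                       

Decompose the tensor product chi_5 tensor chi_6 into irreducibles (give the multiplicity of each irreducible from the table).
chi_5 tensor chi_6 = chi_5 + chi_7 (all other irreducibles have multiplicity 0).

The character of a tensor product is the pointwise product (chi_5 * chi_6)(C) = chi_5(C) * chi_6(C):
  {e}: (2)*(2), {r^4}: (-2)*(2), {r^1, r^7}: (sqrt(2))*(0), {r^2, r^6}: (0)*(-2), {r^3, r^5}: (-sqrt(2))*(0), {s, sr^2, ...}: (0)*(0), {sr, sr^3, ...}: (0)*(0)
so (chi_5 * chi_6) takes values
  {e} -> 4, {r^4} -> -4, {r^1, r^7} -> 0, {r^2, r^6} -> 0, {r^3, r^5} -> 0, {s, sr^2, ...} -> 0, {sr, sr^3, ...} -> 0.
Now take the inner product of this character with each irreducible chi from the table, <chi_5*chi_6, chi> = (1/16) sum_C |C| (chi_5*chi_6)(C) conj(chi(C)):
  <chi_5*chi_6, chi_1> = (1/16)[1*(4)*conj(1) + 1*(-4)*conj(1) + 2*(0)*conj(1) + 2*(0)*conj(1) + 2*(0)*conj(1) + 4*(0)*conj(1) + 4*(0)*conj(1)]
      = (1/16)[(4) + (-4) + (0) + (0) + (0) + (0) + (0)] = 0/16 = 0
  <chi_5*chi_6, chi_2> = (1/16)[1*(4)*conj(1) + 1*(-4)*conj(1) + 2*(0)*conj(1) + 2*(0)*conj(1) + 2*(0)*conj(1) + 4*(0)*conj(-1) + 4*(0)*conj(-1)]
      = (1/16)[(4) + (-4) + (0) + (0) + (0) + (0) + (0)] = 0/16 = 0
  <chi_5*chi_6, chi_3> = (1/16)[1*(4)*conj(1) + 1*(-4)*conj(1) + 2*(0)*conj(-1) + 2*(0)*conj(1) + 2*(0)*conj(-1) + 4*(0)*conj(1) + 4*(0)*conj(-1)]
      = (1/16)[(4) + (-4) + (0) + (0) + (0) + (0) + (0)] = 0/16 = 0
  <chi_5*chi_6, chi_4> = (1/16)[1*(4)*conj(1) + 1*(-4)*conj(1) + 2*(0)*conj(-1) + 2*(0)*conj(1) + 2*(0)*conj(-1) + 4*(0)*conj(-1) + 4*(0)*conj(1)]
      = (1/16)[(4) + (-4) + (0) + (0) + (0) + (0) + (0)] = 0/16 = 0
  <chi_5*chi_6, chi_5> = (1/16)[1*(4)*conj(2) + 1*(-4)*conj(-2) + 2*(0)*conj(sqrt(2)) + 2*(0)*conj(0) + 2*(0)*conj(-sqrt(2)) + 4*(0)*conj(0) + 4*(0)*conj(0)]
      = (1/16)[(8) + (8) + (0) + (0) + (0) + (0) + (0)] = 16/16 = 1
  <chi_5*chi_6, chi_6> = (1/16)[1*(4)*conj(2) + 1*(-4)*conj(2) + 2*(0)*conj(0) + 2*(0)*conj(-2) + 2*(0)*conj(0) + 4*(0)*conj(0) + 4*(0)*conj(0)]
      = (1/16)[(8) + (-8) + (0) + (0) + (0) + (0) + (0)] = 0/16 = 0
  <chi_5*chi_6, chi_7> = (1/16)[1*(4)*conj(2) + 1*(-4)*conj(-2) + 2*(0)*conj(-sqrt(2)) + 2*(0)*conj(0) + 2*(0)*conj(sqrt(2)) + 4*(0)*conj(0) + 4*(0)*conj(0)]
      = (1/16)[(8) + (8) + (0) + (0) + (0) + (0) + (0)] = 16/16 = 1
Hence the multiplicities are chi_5: 1, chi_7: 1. Dimension check: dim(chi_5)*dim(chi_6) = 2*2 = 4 and sum (mult * dim) = 1*2 + 1*2 = 4.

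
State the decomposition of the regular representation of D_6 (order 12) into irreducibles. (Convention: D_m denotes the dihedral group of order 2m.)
Each irreducible V_i of dimension d_i appears with multiplicity d_i, i.e. rho_reg = (direct sum over all irreducibles V_i) d_i V_i. The irreducible dimensions for D_6 are 1, 1, 1, 1, 2, 2: 4 irreducibles of dimension 1, each with multiplicity 1; 2 irreducibles of dimension 2, each with multiplicity 2. Total dimension 4*1*1 + 2*2*2 = 12 = |G|.

Argument: General theorem: in the regular representation of a finite group G, each irreducible appears with multiplicity equal to its dimension. Check: dim(rho_reg) = sum d_i^2 = 1 + 1 + 1 + 1 + 4 + 4 = 12 = |G|.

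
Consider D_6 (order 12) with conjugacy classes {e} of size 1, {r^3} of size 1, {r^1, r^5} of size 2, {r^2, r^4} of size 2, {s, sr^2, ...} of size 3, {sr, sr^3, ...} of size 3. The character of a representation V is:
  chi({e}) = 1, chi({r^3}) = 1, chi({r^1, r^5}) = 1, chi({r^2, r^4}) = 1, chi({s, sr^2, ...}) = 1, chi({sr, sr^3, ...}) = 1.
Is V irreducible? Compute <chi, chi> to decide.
Irreducible: <chi, chi> = 1.

Working: <chi, chi> = (1/|G|) sum_C |C| * |chi(C)|^2 = (1/12)[1*|1|^2 + 1*|1|^2 + 2*|1|^2 + 2*|1|^2 + 3*|1|^2 + 3*|1|^2]
  = (1/12)[(1) + (1) + (2) + (2) + (3) + (3)] = 12/12 = 1.
A character is irreducible iff <chi, chi> = 1, so this representation is irreducible.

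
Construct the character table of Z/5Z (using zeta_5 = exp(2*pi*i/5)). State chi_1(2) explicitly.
Character table of Z/5Z (irreps indexed chi_0,...,chi_4 with chi_k(m) = zeta_5^(k*m), zeta_5 = exp(2*pi*i/5)):
  irrep \ class  {0} (size 1)  {1} (size 1)    {2} (size 1)    {3} (size 1)    {4} (size 1)  
  chi_0          1             1               1               1               1             
  chi_1          1             exp(2*I*pi/5)   exp(4*I*pi/5)   exp(-4*I*pi/5)  exp(-2*I*pi/5)
  chi_2          1             exp(4*I*pi/5)   exp(-2*I*pi/5)  exp(2*I*pi/5)   exp(-4*I*pi/5)
  chi_3          1             exp(-4*I*pi/5)  exp(2*I*pi/5)   exp(-2*I*pi/5)  exp(4*I*pi/5) 
  chi_4          1             exp(-2*I*pi/5)  exp(-4*I*pi/5)  exp(4*I*pi/5)   exp(2*I*pi/5) 

Spot check: chi_1(2) = zeta_5^(1*2) = zeta_5^2 = exp(4*I*pi/5).

Explanation: Z/5Z is abelian, so all 5 irreducible complex representations are 1-dimensional. They are given by chi_k(m) = zeta_5^(k*m) for k = 0,...,4. Row orthogonality: sum_m chi_k(m) conj(chi_l(m)) = 5 * [k = l].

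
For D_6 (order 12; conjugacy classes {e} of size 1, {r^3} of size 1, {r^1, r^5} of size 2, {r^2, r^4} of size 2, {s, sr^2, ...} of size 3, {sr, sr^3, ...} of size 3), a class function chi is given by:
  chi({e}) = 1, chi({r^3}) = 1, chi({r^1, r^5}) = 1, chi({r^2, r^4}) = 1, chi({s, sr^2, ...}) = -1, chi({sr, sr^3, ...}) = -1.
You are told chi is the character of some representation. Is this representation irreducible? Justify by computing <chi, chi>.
Irreducible: <chi, chi> = 1.

<chi, chi> = (1/|G|) sum_C |C| * |chi(C)|^2 = (1/12)[1*|1|^2 + 1*|1|^2 + 2*|1|^2 + 2*|1|^2 + 3*|-1|^2 + 3*|-1|^2]
  = (1/12)[(1) + (1) + (2) + (2) + (3) + (3)] = 12/12 = 1.
A character is irreducible iff <chi, chi> = 1, so this representation is irreducible.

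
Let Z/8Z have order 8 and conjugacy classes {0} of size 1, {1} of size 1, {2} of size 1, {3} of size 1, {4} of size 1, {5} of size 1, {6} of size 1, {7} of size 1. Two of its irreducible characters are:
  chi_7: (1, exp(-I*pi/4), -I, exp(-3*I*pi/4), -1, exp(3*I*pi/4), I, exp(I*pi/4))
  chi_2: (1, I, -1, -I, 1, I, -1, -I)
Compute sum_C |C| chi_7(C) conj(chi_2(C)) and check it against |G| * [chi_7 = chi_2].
Sum = 0; so <chi_7, chi_2> = 0 (distinct irreducibles are orthogonal).

Reasoning: Compute term by term over conjugacy classes (|C| * chi_7(C) * conj(chi_2(C))):
  1*(1)*conj(1) + 1*(exp(-I*pi/4))*conj(I) + 1*(-I)*conj(-1) + 1*(exp(-3*I*pi/4))*conj(-I) + 1*(-1)*conj(1) + 1*(exp(3*I*pi/4))*conj(I) + 1*(I)*conj(-1) + 1*(exp(I*pi/4))*conj(-I)
  = (1) + (-exp(I*pi/4)) + (I) + (exp(-I*pi/4)) + (-1) + (-exp(-3*I*pi/4)) + (-I) + (exp(3*I*pi/4))
  = 0.
(Exp terms are combined using exp(i*s)*conj(exp(i*t)) = exp(i*(s-t)), and sums of them are collapsed using the identity that for every m > 1 the m distinct m-th roots of unity sum to 0, e.g. 1 + exp(2*I*pi/3) + exp(-2*I*pi/3) = 0.)
Dividing by |G| = 8 gives 0/8 = 0, matching the row-orthogonality relation <chi_7, chi_2> = [chi_7 = chi_2].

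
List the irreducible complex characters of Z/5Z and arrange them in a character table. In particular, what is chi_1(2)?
Character table of Z/5Z (irreps indexed chi_0,...,chi_4 with chi_k(m) = zeta_5^(k*m), zeta_5 = exp(2*pi*i/5)):
  irrep \ class  {0} (size 1)  {1} (size 1)    {2} (size 1)    {3} (size 1)    {4} (size 1)  
  chi_0          1             1               1               1               1             
  chi_1          1             exp(2*I*pi/5)   exp(4*I*pi/5)   exp(-4*I*pi/5)  exp(-2*I*pi/5)
  chi_2          1             exp(4*I*pi/5)   exp(-2*I*pi/5)  exp(2*I*pi/5)   exp(-4*I*pi/5)
  chi_3          1             exp(-4*I*pi/5)  exp(2*I*pi/5)   exp(-2*I*pi/5)  exp(4*I*pi/5) 
  chi_4          1             exp(-2*I*pi/5)  exp(-4*I*pi/5)  exp(4*I*pi/5)   exp(2*I*pi/5) 

Spot check: chi_1(2) = zeta_5^(1*2) = zeta_5^2 = exp(4*I*pi/5).

Working: Z/5Z is abelian, so all 5 irreducible complex representations are 1-dimensional. They are given by chi_k(m) = zeta_5^(k*m) for k = 0,...,4. Row orthogonality: sum_m chi_k(m) conj(chi_l(m)) = 5 * [k = l].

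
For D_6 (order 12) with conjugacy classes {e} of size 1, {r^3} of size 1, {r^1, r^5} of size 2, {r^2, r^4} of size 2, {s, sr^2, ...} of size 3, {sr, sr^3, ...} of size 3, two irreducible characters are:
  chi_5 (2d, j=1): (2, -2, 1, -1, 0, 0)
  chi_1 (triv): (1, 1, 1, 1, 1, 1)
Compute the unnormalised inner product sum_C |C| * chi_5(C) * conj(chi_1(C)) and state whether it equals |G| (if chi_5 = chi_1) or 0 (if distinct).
Sum = 0; so <chi_5, chi_1> = 0 (distinct irreducibles are orthogonal).

Justification: Compute term by term over conjugacy classes (|C| * chi_5(C) * conj(chi_1(C))):
  1*(2)*conj(1) + 1*(-2)*conj(1) + 2*(1)*conj(1) + 2*(-1)*conj(1) + 3*(0)*conj(1) + 3*(0)*conj(1)
  = (2) + (-2) + (2) + (-2) + (0) + (0)
  = 0.
Dividing by |G| = 12 gives 0/12 = 0, matching the row-orthogonality relation <chi_5, chi_1> = [chi_5 = chi_1].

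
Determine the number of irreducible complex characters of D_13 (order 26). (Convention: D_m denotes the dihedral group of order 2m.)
8

Working: The number of irreducible complex representations of a finite group equals its number of conjugacy classes. D_13 has 8 conjugacy classes ((n+3)/2 for n odd), so D_13 (order 26) has exactly 8 irreducible complex representations.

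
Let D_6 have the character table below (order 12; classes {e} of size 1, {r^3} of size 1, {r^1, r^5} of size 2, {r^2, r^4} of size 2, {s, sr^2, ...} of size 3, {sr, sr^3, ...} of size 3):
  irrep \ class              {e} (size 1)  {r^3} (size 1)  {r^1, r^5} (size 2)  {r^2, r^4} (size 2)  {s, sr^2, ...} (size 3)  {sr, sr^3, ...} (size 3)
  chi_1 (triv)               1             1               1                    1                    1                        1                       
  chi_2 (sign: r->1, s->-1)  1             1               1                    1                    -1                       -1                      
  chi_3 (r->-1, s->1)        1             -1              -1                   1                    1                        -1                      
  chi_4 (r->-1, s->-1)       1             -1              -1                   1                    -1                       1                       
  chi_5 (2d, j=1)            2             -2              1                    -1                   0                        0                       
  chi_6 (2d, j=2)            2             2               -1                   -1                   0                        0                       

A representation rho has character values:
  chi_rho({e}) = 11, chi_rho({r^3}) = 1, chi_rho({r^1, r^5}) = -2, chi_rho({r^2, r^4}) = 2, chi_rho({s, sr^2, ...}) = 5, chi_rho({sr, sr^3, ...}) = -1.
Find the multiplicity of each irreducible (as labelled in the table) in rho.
Multiplicities: chi_1: 2, chi_2: 0, chi_3: 3, chi_4: 0, chi_5: 1, chi_6: 2.

Argument: Use <chi_rho, chi> = (1/|G|) sum_C |C| * chi_rho(C) * conj(chi(C)) with |G| = 12 for each irreducible chi in the table:
  <chi_rho, chi_1> = (1/12)[1*(11)*conj(1) + 1*(1)*conj(1) + 2*(-2)*conj(1) + 2*(2)*conj(1) + 3*(5)*conj(1) + 3*(-1)*conj(1)]
      = (1/12)[(11) + (1) + (-4) + (4) + (15) + (-3)] = 24/12 = 2
  <chi_rho, chi_2> = (1/12)[1*(11)*conj(1) + 1*(1)*conj(1) + 2*(-2)*conj(1) + 2*(2)*conj(1) + 3*(5)*conj(-1) + 3*(-1)*conj(-1)]
      = (1/12)[(11) + (1) + (-4) + (4) + (-15) + (3)] = 0/12 = 0
  <chi_rho, chi_3> = (1/12)[1*(11)*conj(1) + 1*(1)*conj(-1) + 2*(-2)*conj(-1) + 2*(2)*conj(1) + 3*(5)*conj(1) + 3*(-1)*conj(-1)]
      = (1/12)[(11) + (-1) + (4) + (4) + (15) + (3)] = 36/12 = 3
  <chi_rho, chi_4> = (1/12)[1*(11)*conj(1) + 1*(1)*conj(-1) + 2*(-2)*conj(-1) + 2*(2)*conj(1) + 3*(5)*conj(-1) + 3*(-1)*conj(1)]
      = (1/12)[(11) + (-1) + (4) + (4) + (-15) + (-3)] = 0/12 = 0
  <chi_rho, chi_5> = (1/12)[1*(11)*conj(2) + 1*(1)*conj(-2) + 2*(-2)*conj(1) + 2*(2)*conj(-1) + 3*(5)*conj(0) + 3*(-1)*conj(0)]
      = (1/12)[(22) + (-2) + (-4) + (-4) + (0) + (0)] = 12/12 = 1
  <chi_rho, chi_6> = (1/12)[1*(11)*conj(2) + 1*(1)*conj(2) + 2*(-2)*conj(-1) + 2*(2)*conj(-1) + 3*(5)*conj(0) + 3*(-1)*conj(0)]
      = (1/12)[(22) + (2) + (4) + (-4) + (0) + (0)] = 24/12 = 2
Dimension check: dim(rho) = sum (mult * dim) = 2*1 + 0*1 + 3*1 + 0*1 + 1*2 + 2*2 = 11 = chi_rho(e) = 11.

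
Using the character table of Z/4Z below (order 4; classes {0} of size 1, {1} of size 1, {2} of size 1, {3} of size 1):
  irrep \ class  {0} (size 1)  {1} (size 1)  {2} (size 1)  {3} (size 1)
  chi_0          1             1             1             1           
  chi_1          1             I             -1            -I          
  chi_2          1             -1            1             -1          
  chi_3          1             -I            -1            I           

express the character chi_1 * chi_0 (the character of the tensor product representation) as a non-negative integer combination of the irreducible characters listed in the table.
chi_1 tensor chi_0 = chi_1 (all other irreducibles have multiplicity 0).

Explanation: The character of a tensor product is the pointwise product (chi_1 * chi_0)(C) = chi_1(C) * chi_0(C):
  {0}: (1)*(1), {1}: (I)*(1), {2}: (-1)*(1), {3}: (-I)*(1)
so (chi_1 * chi_0) takes values
  {0} -> 1, {1} -> I, {2} -> -1, {3} -> -I.
Now take the inner product of this character with each irreducible chi from the table, <chi_1*chi_0, chi> = (1/4) sum_C |C| (chi_1*chi_0)(C) conj(chi(C)):
  <chi_1*chi_0, chi_0> = (1/4)[1*(1)*conj(1) + 1*(I)*conj(1) + 1*(-1)*conj(1) + 1*(-I)*conj(1)]
      = (1/4)[(1) + (I) + (-1) + (-I)] = 0/4 = 0
  <chi_1*chi_0, chi_1> = (1/4)[1*(1)*conj(1) + 1*(I)*conj(I) + 1*(-1)*conj(-1) + 1*(-I)*conj(-I)]
      = (1/4)[(1) + (1) + (1) + (1)] = 4/4 = 1
  <chi_1*chi_0, chi_2> = (1/4)[1*(1)*conj(1) + 1*(I)*conj(-1) + 1*(-1)*conj(1) + 1*(-I)*conj(-1)]
      = (1/4)[(1) + (-I) + (-1) + (I)] = 0/4 = 0
  <chi_1*chi_0, chi_3> = (1/4)[1*(1)*conj(1) + 1*(I)*conj(-I) + 1*(-1)*conj(-1) + 1*(-I)*conj(I)]
      = (1/4)[(1) + (-1) + (1) + (-1)] = 0/4 = 0
(Exp terms are combined using exp(i*s)*conj(exp(i*t)) = exp(i*(s-t)), and sums of them are collapsed using the identity that for every m > 1 the m distinct m-th roots of unity sum to 0, e.g. 1 + exp(2*I*pi/3) + exp(-2*I*pi/3) = 0.)
Hence the multiplicities are chi_1: 1. Dimension check: dim(chi_1)*dim(chi_0) = 1*1 = 1 and sum (mult * dim) = 1*1 = 1.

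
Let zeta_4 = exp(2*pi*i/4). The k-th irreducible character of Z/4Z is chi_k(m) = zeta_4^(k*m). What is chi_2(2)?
chi_2(2) = zeta_4^4 = 1

Solution. chi_2(2) = zeta_4^(2*2) = zeta_4^4. Since zeta_4^4 = 1, this equals zeta_4^0 = exp(2*pi*i*0/4) = 1.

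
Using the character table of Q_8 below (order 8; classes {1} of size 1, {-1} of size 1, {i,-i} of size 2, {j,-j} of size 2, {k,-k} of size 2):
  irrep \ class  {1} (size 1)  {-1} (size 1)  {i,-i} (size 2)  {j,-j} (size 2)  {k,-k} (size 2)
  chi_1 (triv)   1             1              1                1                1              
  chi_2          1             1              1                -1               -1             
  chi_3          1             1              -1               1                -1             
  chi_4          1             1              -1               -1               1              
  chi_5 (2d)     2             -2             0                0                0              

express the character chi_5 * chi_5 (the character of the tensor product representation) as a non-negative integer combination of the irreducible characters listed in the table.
chi_5 tensor chi_5 = chi_1 + chi_2 + chi_3 + chi_4 (all other irreducibles have multiplicity 0).

Reasoning: The character of a tensor product is the pointwise product (chi_5 * chi_5)(C) = chi_5(C) * chi_5(C):
  {1}: (2)*(2), {-1}: (-2)*(-2), {i,-i}: (0)*(0), {j,-j}: (0)*(0), {k,-k}: (0)*(0)
so (chi_5 * chi_5) takes values
  {1} -> 4, {-1} -> 4, {i,-i} -> 0, {j,-j} -> 0, {k,-k} -> 0.
Now take the inner product of this character with each irreducible chi from the table, <chi_5*chi_5, chi> = (1/8) sum_C |C| (chi_5*chi_5)(C) conj(chi(C)):
  <chi_5*chi_5, chi_1> = (1/8)[1*(4)*conj(1) + 1*(4)*conj(1) + 2*(0)*conj(1) + 2*(0)*conj(1) + 2*(0)*conj(1)]
      = (1/8)[(4) + (4) + (0) + (0) + (0)] = 8/8 = 1
  <chi_5*chi_5, chi_2> = (1/8)[1*(4)*conj(1) + 1*(4)*conj(1) + 2*(0)*conj(1) + 2*(0)*conj(-1) + 2*(0)*conj(-1)]
      = (1/8)[(4) + (4) + (0) + (0) + (0)] = 8/8 = 1
  <chi_5*chi_5, chi_3> = (1/8)[1*(4)*conj(1) + 1*(4)*conj(1) + 2*(0)*conj(-1) + 2*(0)*conj(1) + 2*(0)*conj(-1)]
      = (1/8)[(4) + (4) + (0) + (0) + (0)] = 8/8 = 1
  <chi_5*chi_5, chi_4> = (1/8)[1*(4)*conj(1) + 1*(4)*conj(1) + 2*(0)*conj(-1) + 2*(0)*conj(-1) + 2*(0)*conj(1)]
      = (1/8)[(4) + (4) + (0) + (0) + (0)] = 8/8 = 1
  <chi_5*chi_5, chi_5> = (1/8)[1*(4)*conj(2) + 1*(4)*conj(-2) + 2*(0)*conj(0) + 2*(0)*conj(0) + 2*(0)*conj(0)]
      = (1/8)[(8) + (-8) + (0) + (0) + (0)] = 0/8 = 0
Hence the multiplicities are chi_1: 1, chi_2: 1, chi_3: 1, chi_4: 1. Dimension check: dim(chi_5)*dim(chi_5) = 2*2 = 4 and sum (mult * dim) = 1*1 + 1*1 + 1*1 + 1*1 = 4.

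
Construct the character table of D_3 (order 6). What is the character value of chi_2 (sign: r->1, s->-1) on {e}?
Conjugacy classes: {e} of size 1, {r^1, r^2} of size 2, {s, sr, ..., sr^2} of size 3.
Character table:
  irrep \ class              {e} (size 1)  {r^1, r^2} (size 2)  {s, sr, ..., sr^2} (size 3)
  chi_1 (triv)               1             1                    1                          
  chi_2 (sign: r->1, s->-1)  1             1                    -1                         
  chi_3 (2d, j=1)            2             -1                   0                          

Spot check: chi_2 (sign: r->1, s->-1) on {e} = 1.

Justification: D_3 has order 2*3 = 6 with 3 conjugacy classes, hence 3 irreducibles. Sum of squared dims 1 + 1 + 4 = 6 = |G|. Linear characters come from the abelianisation; the 2-dimensional irreps have character r^k -> 2*cos(2*pi*j*k/3), reflections -> 0.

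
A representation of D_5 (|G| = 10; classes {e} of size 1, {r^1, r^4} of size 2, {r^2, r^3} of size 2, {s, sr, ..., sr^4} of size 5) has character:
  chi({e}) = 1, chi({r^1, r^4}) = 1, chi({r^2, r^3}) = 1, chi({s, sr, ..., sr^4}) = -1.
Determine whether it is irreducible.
Irreducible: <chi, chi> = 1.

Details: <chi, chi> = (1/|G|) sum_C |C| * |chi(C)|^2 = (1/10)[1*|1|^2 + 2*|1|^2 + 2*|1|^2 + 5*|-1|^2]
  = (1/10)[(1) + (2) + (2) + (5)] = 10/10 = 1.
A character is irreducible iff <chi, chi> = 1, so this representation is irreducible.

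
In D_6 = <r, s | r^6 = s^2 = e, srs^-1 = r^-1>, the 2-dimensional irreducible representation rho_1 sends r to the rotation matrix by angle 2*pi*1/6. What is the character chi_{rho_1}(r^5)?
chi_{rho_1}(r^5) = 2*cos(2*pi*1*5/6) = 1

Reasoning: rho_1(r^5) is rotation by angle 2*pi*1*5/6, whose trace is 2*cos(2*pi*1*5/6) = 1.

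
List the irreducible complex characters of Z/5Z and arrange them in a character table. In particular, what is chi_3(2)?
Character table of Z/5Z (irreps indexed chi_0,...,chi_4 with chi_k(m) = zeta_5^(k*m), zeta_5 = exp(2*pi*i/5)):
  irrep \ class  {0} (size 1)  {1} (size 1)    {2} (size 1)    {3} (size 1)    {4} (size 1)  
  chi_0          1             1               1               1               1             
  chi_1          1             exp(2*I*pi/5)   exp(4*I*pi/5)   exp(-4*I*pi/5)  exp(-2*I*pi/5)
  chi_2          1             exp(4*I*pi/5)   exp(-2*I*pi/5)  exp(2*I*pi/5)   exp(-4*I*pi/5)
  chi_3          1             exp(-4*I*pi/5)  exp(2*I*pi/5)   exp(-2*I*pi/5)  exp(4*I*pi/5) 
  chi_4          1             exp(-2*I*pi/5)  exp(-4*I*pi/5)  exp(4*I*pi/5)   exp(2*I*pi/5) 

Spot check: chi_3(2) = zeta_5^(3*2) = zeta_5^6 = exp(2*I*pi/5).

Reasoning: Z/5Z is abelian, so all 5 irreducible complex representations are 1-dimensional. They are given by chi_k(m) = zeta_5^(k*m) for k = 0,...,4. Row orthogonality: sum_m chi_k(m) conj(chi_l(m)) = 5 * [k = l].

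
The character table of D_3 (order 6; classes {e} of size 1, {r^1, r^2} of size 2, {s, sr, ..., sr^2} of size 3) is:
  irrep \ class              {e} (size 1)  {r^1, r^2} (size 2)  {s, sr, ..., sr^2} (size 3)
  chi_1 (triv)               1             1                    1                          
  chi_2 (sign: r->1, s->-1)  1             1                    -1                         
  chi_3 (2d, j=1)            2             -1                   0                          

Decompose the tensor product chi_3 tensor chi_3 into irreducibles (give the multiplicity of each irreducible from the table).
chi_3 tensor chi_3 = chi_1 + chi_2 + chi_3 (all other irreducibles have multiplicity 0).

Explanation: The character of a tensor product is the pointwise product (chi_3 * chi_3)(C) = chi_3(C) * chi_3(C):
  {e}: (2)*(2), {r^1, r^2}: (-1)*(-1), {s, sr, ..., sr^2}: (0)*(0)
so (chi_3 * chi_3) takes values
  {e} -> 4, {r^1, r^2} -> 1, {s, sr, ..., sr^2} -> 0.
Now take the inner product of this character with each irreducible chi from the table, <chi_3*chi_3, chi> = (1/6) sum_C |C| (chi_3*chi_3)(C) conj(chi(C)):
  <chi_3*chi_3, chi_1> = (1/6)[1*(4)*conj(1) + 2*(1)*conj(1) + 3*(0)*conj(1)]
      = (1/6)[(4) + (2) + (0)] = 6/6 = 1
  <chi_3*chi_3, chi_2> = (1/6)[1*(4)*conj(1) + 2*(1)*conj(1) + 3*(0)*conj(-1)]
      = (1/6)[(4) + (2) + (0)] = 6/6 = 1
  <chi_3*chi_3, chi_3> = (1/6)[1*(4)*conj(2) + 2*(1)*conj(-1) + 3*(0)*conj(0)]
      = (1/6)[(8) + (-2) + (0)] = 6/6 = 1
Hence the multiplicities are chi_1: 1, chi_2: 1, chi_3: 1. Dimension check: dim(chi_3)*dim(chi_3) = 2*2 = 4 and sum (mult * dim) = 1*1 + 1*1 + 1*2 = 4.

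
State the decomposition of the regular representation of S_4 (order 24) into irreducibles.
Each irreducible V_i of dimension d_i appears with multiplicity d_i, i.e. rho_reg = (direct sum over all irreducibles V_i) d_i V_i. The irreducible dimensions for S_4 are 1, 1, 2, 3, 3: 2 irreducibles of dimension 1, each with multiplicity 1; 1 irreducible of dimension 2, with multiplicity 2; 2 irreducibles of dimension 3, each with multiplicity 3. Total dimension 2*1*1 + 1*2*2 + 2*3*3 = 24 = |G|.

Why: General theorem: in the regular representation of a finite group G, each irreducible appears with multiplicity equal to its dimension. Check: dim(rho_reg) = sum d_i^2 = 1 + 1 + 4 + 9 + 9 = 24 = |G|.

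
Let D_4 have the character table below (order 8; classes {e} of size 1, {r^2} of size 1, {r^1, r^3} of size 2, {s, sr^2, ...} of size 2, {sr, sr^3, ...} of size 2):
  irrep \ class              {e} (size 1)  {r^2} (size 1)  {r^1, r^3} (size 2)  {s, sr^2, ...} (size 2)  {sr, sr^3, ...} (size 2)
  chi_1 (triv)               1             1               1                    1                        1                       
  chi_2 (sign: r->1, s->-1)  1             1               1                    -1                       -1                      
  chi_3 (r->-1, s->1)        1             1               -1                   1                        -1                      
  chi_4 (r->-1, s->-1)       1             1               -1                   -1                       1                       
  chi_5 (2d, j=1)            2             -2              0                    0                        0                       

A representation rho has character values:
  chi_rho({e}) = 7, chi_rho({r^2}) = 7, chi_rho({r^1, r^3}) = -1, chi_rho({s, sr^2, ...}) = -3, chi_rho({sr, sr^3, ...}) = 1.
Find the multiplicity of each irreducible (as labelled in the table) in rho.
Multiplicities: chi_1: 1, chi_2: 2, chi_3: 1, chi_4: 3, chi_5: 0.

Details: Use <chi_rho, chi> = (1/|G|) sum_C |C| * chi_rho(C) * conj(chi(C)) with |G| = 8 for each irreducible chi in the table:
  <chi_rho, chi_1> = (1/8)[1*(7)*conj(1) + 1*(7)*conj(1) + 2*(-1)*conj(1) + 2*(-3)*conj(1) + 2*(1)*conj(1)]
      = (1/8)[(7) + (7) + (-2) + (-6) + (2)] = 8/8 = 1
  <chi_rho, chi_2> = (1/8)[1*(7)*conj(1) + 1*(7)*conj(1) + 2*(-1)*conj(1) + 2*(-3)*conj(-1) + 2*(1)*conj(-1)]
      = (1/8)[(7) + (7) + (-2) + (6) + (-2)] = 16/8 = 2
  <chi_rho, chi_3> = (1/8)[1*(7)*conj(1) + 1*(7)*conj(1) + 2*(-1)*conj(-1) + 2*(-3)*conj(1) + 2*(1)*conj(-1)]
      = (1/8)[(7) + (7) + (2) + (-6) + (-2)] = 8/8 = 1
  <chi_rho, chi_4> = (1/8)[1*(7)*conj(1) + 1*(7)*conj(1) + 2*(-1)*conj(-1) + 2*(-3)*conj(-1) + 2*(1)*conj(1)]
      = (1/8)[(7) + (7) + (2) + (6) + (2)] = 24/8 = 3
  <chi_rho, chi_5> = (1/8)[1*(7)*conj(2) + 1*(7)*conj(-2) + 2*(-1)*conj(0) + 2*(-3)*conj(0) + 2*(1)*conj(0)]
      = (1/8)[(14) + (-14) + (0) + (0) + (0)] = 0/8 = 0
Dimension check: dim(rho) = sum (mult * dim) = 1*1 + 2*1 + 1*1 + 3*1 + 0*2 = 7 = chi_rho(e) = 7.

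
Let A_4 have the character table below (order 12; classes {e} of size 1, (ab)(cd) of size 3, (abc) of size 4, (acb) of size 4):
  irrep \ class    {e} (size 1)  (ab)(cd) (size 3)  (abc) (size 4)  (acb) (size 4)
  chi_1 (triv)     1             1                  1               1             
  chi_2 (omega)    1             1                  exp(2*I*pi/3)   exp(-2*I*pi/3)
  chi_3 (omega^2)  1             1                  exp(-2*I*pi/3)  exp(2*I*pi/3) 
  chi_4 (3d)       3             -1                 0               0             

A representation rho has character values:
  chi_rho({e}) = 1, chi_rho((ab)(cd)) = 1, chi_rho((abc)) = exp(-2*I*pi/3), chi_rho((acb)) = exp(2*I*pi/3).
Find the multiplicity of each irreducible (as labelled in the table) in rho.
Multiplicities: chi_1: 0, chi_2: 0, chi_3: 1, chi_4: 0.

Explanation: Use <chi_rho, chi> = (1/|G|) sum_C |C| * chi_rho(C) * conj(chi(C)) with |G| = 12 for each irreducible chi in the table:
  <chi_rho, chi_1> = (1/12)[1*(1)*conj(1) + 3*(1)*conj(1) + 4*(exp(-2*I*pi/3))*conj(1) + 4*(exp(2*I*pi/3))*conj(1)]
      = (1/12)[(1) + (3) + (4*exp(-2*I*pi/3)) + (4*exp(2*I*pi/3))] = 0/12 = 0
  <chi_rho, chi_2> = (1/12)[1*(1)*conj(1) + 3*(1)*conj(1) + 4*(exp(-2*I*pi/3))*conj(exp(2*I*pi/3)) + 4*(exp(2*I*pi/3))*conj(exp(-2*I*pi/3))]
      = (1/12)[(1) + (3) + (4*exp(2*I*pi/3)) + (4*exp(-2*I*pi/3))] = 0/12 = 0
  <chi_rho, chi_3> = (1/12)[1*(1)*conj(1) + 3*(1)*conj(1) + 4*(exp(-2*I*pi/3))*conj(exp(-2*I*pi/3)) + 4*(exp(2*I*pi/3))*conj(exp(2*I*pi/3))]
      = (1/12)[(1) + (3) + (4) + (4)] = 12/12 = 1
  <chi_rho, chi_4> = (1/12)[1*(1)*conj(3) + 3*(1)*conj(-1) + 4*(exp(-2*I*pi/3))*conj(0) + 4*(exp(2*I*pi/3))*conj(0)]
      = (1/12)[(3) + (-3) + (0) + (0)] = 0/12 = 0
(Exp terms are combined using exp(i*s)*conj(exp(i*t)) = exp(i*(s-t)), and sums of them are collapsed using the identity that for every m > 1 the m distinct m-th roots of unity sum to 0, e.g. 1 + exp(2*I*pi/3) + exp(-2*I*pi/3) = 0.)
Dimension check: dim(rho) = sum (mult * dim) = 0*1 + 0*1 + 1*1 + 0*3 = 1 = chi_rho(e) = 1.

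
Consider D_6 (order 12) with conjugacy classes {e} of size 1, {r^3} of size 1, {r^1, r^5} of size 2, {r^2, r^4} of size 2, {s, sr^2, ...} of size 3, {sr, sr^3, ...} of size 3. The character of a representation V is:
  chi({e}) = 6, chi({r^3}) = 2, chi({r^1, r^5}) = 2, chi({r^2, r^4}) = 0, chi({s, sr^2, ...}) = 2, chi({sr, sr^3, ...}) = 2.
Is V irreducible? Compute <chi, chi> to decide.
Not irreducible (reducible): <chi, chi> = 6 > 1.

Working: <chi, chi> = (1/|G|) sum_C |C| * |chi(C)|^2 = (1/12)[1*|6|^2 + 1*|2|^2 + 2*|2|^2 + 2*|0|^2 + 3*|2|^2 + 3*|2|^2]
  = (1/12)[(36) + (4) + (8) + (0) + (12) + (12)] = 72/12 = 6.
A character is irreducible iff <chi, chi> = 1, so this representation is reducible.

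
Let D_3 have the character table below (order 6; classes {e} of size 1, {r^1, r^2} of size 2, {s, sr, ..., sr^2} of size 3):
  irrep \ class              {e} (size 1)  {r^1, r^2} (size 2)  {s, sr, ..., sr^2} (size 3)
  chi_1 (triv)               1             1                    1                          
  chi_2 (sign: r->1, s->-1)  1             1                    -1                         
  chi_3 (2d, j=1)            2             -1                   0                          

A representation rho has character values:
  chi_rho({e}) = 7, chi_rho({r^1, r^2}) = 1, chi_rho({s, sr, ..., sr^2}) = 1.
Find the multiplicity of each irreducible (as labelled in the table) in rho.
Multiplicities: chi_1: 2, chi_2: 1, chi_3: 2.

Reasoning: Use <chi_rho, chi> = (1/|G|) sum_C |C| * chi_rho(C) * conj(chi(C)) with |G| = 6 for each irreducible chi in the table:
  <chi_rho, chi_1> = (1/6)[1*(7)*conj(1) + 2*(1)*conj(1) + 3*(1)*conj(1)]
      = (1/6)[(7) + (2) + (3)] = 12/6 = 2
  <chi_rho, chi_2> = (1/6)[1*(7)*conj(1) + 2*(1)*conj(1) + 3*(1)*conj(-1)]
      = (1/6)[(7) + (2) + (-3)] = 6/6 = 1
  <chi_rho, chi_3> = (1/6)[1*(7)*conj(2) + 2*(1)*conj(-1) + 3*(1)*conj(0)]
      = (1/6)[(14) + (-2) + (0)] = 12/6 = 2
Dimension check: dim(rho) = sum (mult * dim) = 2*1 + 1*1 + 2*2 = 7 = chi_rho(e) = 7.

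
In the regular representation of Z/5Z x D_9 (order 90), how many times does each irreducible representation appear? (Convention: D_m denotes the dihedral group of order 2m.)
Each irreducible V_i of dimension d_i appears with multiplicity d_i, i.e. rho_reg = (direct sum over all irreducibles V_i) d_i V_i. The irreducible dimensions for Z/5Z x D_9 are 1, 1, 1, 1, 1, 1, 1, 1, 1, 1, 2, 2, 2, 2, 2, 2, 2, 2, 2, 2, 2, 2, 2, 2, 2, 2, 2, 2, 2, 2: 10 irreducibles of dimension 1, each with multiplicity 1; 20 irreducibles of dimension 2, each with multiplicity 2. Total dimension 10*1*1 + 20*2*2 = 90 = |G|.

Why: General theorem: in the regular representation of a finite group G, each irreducible appears with multiplicity equal to its dimension. Check: dim(rho_reg) = sum d_i^2 = 1 + 1 + 1 + 1 + 1 + 1 + 1 + 1 + 1 + 1 + 4 + 4 + 4 + 4 + 4 + 4 + 4 + 4 + 4 + 4 + 4 + 4 + 4 + 4 + 4 + 4 + 4 + 4 + 4 + 4 = 90 = |G|.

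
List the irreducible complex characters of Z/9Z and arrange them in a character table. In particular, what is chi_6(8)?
Character table of Z/9Z (irreps indexed chi_0,...,chi_8 with chi_k(m) = zeta_9^(k*m), zeta_9 = exp(2*pi*i/9)):
  irrep \ class  {0} (size 1)  {1} (size 1)    {2} (size 1)    {3} (size 1)    {4} (size 1)    {5} (size 1)    {6} (size 1)    {7} (size 1)    {8} (size 1)  
  chi_0          1             1               1               1               1               1               1               1               1             
  chi_1          1             exp(2*I*pi/9)   exp(4*I*pi/9)   exp(2*I*pi/3)   exp(8*I*pi/9)   exp(-8*I*pi/9)  exp(-2*I*pi/3)  exp(-4*I*pi/9)  exp(-2*I*pi/9)
  chi_2          1             exp(4*I*pi/9)   exp(8*I*pi/9)   exp(-2*I*pi/3)  exp(-2*I*pi/9)  exp(2*I*pi/9)   exp(2*I*pi/3)   exp(-8*I*pi/9)  exp(-4*I*pi/9)
  chi_3          1             exp(2*I*pi/3)   exp(-2*I*pi/3)  1               exp(2*I*pi/3)   exp(-2*I*pi/3)  1               exp(2*I*pi/3)   exp(-2*I*pi/3)
  chi_4          1             exp(8*I*pi/9)   exp(-2*I*pi/9)  exp(2*I*pi/3)   exp(-4*I*pi/9)  exp(4*I*pi/9)   exp(-2*I*pi/3)  exp(2*I*pi/9)   exp(-8*I*pi/9)
  chi_5          1             exp(-8*I*pi/9)  exp(2*I*pi/9)   exp(-2*I*pi/3)  exp(4*I*pi/9)   exp(-4*I*pi/9)  exp(2*I*pi/3)   exp(-2*I*pi/9)  exp(8*I*pi/9) 
  chi_6          1             exp(-2*I*pi/3)  exp(2*I*pi/3)   1               exp(-2*I*pi/3)  exp(2*I*pi/3)   1               exp(-2*I*pi/3)  exp(2*I*pi/3) 
  chi_7          1             exp(-4*I*pi/9)  exp(-8*I*pi/9)  exp(2*I*pi/3)   exp(2*I*pi/9)   exp(-2*I*pi/9)  exp(-2*I*pi/3)  exp(8*I*pi/9)   exp(4*I*pi/9) 
  chi_8          1             exp(-2*I*pi/9)  exp(-4*I*pi/9)  exp(-2*I*pi/3)  exp(-8*I*pi/9)  exp(8*I*pi/9)   exp(2*I*pi/3)   exp(4*I*pi/9)   exp(2*I*pi/9) 

Spot check: chi_6(8) = zeta_9^(6*8) = zeta_9^48 = exp(2*I*pi/3).

Details: Z/9Z is abelian, so all 9 irreducible complex representations are 1-dimensional. They are given by chi_k(m) = zeta_9^(k*m) for k = 0,...,8. Row orthogonality: sum_m chi_k(m) conj(chi_l(m)) = 9 * [k = l].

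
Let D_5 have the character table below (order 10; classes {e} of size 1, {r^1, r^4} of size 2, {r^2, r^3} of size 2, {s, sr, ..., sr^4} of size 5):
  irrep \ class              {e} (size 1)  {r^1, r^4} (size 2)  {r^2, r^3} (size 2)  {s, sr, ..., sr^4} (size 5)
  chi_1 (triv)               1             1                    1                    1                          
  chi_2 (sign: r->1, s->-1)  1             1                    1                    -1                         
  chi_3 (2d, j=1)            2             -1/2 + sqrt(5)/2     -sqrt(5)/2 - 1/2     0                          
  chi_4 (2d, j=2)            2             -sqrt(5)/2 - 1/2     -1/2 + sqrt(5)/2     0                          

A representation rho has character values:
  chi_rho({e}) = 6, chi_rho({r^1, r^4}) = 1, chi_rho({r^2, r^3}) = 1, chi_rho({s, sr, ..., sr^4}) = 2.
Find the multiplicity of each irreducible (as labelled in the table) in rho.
Multiplicities: chi_1: 2, chi_2: 0, chi_3: 1, chi_4: 1.

Explanation: Use <chi_rho, chi> = (1/|G|) sum_C |C| * chi_rho(C) * conj(chi(C)) with |G| = 10 for each irreducible chi in the table:
  <chi_rho, chi_1> = (1/10)[1*(6)*conj(1) + 2*(1)*conj(1) + 2*(1)*conj(1) + 5*(2)*conj(1)]
      = (1/10)[(6) + (2) + (2) + (10)] = 20/10 = 2
  <chi_rho, chi_2> = (1/10)[1*(6)*conj(1) + 2*(1)*conj(1) + 2*(1)*conj(1) + 5*(2)*conj(-1)]
      = (1/10)[(6) + (2) + (2) + (-10)] = 0/10 = 0
  <chi_rho, chi_3> = (1/10)[1*(6)*conj(2) + 2*(1)*conj(-1/2 + sqrt(5)/2) + 2*(1)*conj(-sqrt(5)/2 - 1/2) + 5*(2)*conj(0)]
      = (1/10)[(12) + (-1 + sqrt(5)) + (-sqrt(5) - 1) + (0)] = 10/10 = 1
  <chi_rho, chi_4> = (1/10)[1*(6)*conj(2) + 2*(1)*conj(-sqrt(5)/2 - 1/2) + 2*(1)*conj(-1/2 + sqrt(5)/2) + 5*(2)*conj(0)]
      = (1/10)[(12) + (-sqrt(5) - 1) + (-1 + sqrt(5)) + (0)] = 10/10 = 1
Dimension check: dim(rho) = sum (mult * dim) = 2*1 + 0*1 + 1*2 + 1*2 = 6 = chi_rho(e) = 6.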